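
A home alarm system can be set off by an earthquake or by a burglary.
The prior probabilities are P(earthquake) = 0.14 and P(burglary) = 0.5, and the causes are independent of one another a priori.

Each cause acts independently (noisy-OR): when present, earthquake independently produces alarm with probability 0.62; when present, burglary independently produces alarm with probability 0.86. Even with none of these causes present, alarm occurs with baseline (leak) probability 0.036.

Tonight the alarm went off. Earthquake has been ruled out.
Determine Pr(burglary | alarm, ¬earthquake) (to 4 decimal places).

Pr(burglary | alarm, ¬earthquake) ≈ 0.9600

Under noisy-OR, P(alarm | causes) = 1 − (1−0.036)·∏(1−qᵢ) over the active causes.
Sum P(alarm|·) weighted by the priors over both values of burglary:
  P(alarm | ¬earthquake) = 0.036×0.5 + 0.86504×0.5
        = 0.018000 + 0.432520 = 0.450520
Configurations with burglary contribute 0.432520, so
  P(burglary | alarm, ¬earthquake) = 0.432520 / 0.450520 ≈ 0.9600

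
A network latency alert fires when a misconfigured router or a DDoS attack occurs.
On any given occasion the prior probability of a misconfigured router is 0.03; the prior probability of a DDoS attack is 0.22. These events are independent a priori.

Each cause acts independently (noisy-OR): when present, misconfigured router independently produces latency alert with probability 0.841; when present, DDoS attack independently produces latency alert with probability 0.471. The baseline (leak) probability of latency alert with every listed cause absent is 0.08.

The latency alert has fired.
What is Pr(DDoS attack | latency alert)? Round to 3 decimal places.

Under noisy-OR, P(latency alert | causes) = 1 − (1−0.08)·∏(1−qᵢ) over the active causes.
P(latency alert) = 0.08×0.97×0.78 + 0.51332×0.97×0.22 + 0.85372×0.03×0.78 + 0.922618×0.03×0.22 = 0.060528 + 0.109542 + 0.019977 + 0.006089 = 0.196136
The DDoS attack-present share is 0.109542 + 0.006089 = 0.115631.
So P(DDoS attack | latency alert) = 0.115631/0.196136 ≈ 0.590.

Pr(DDoS attack | latency alert) ≈ 0.590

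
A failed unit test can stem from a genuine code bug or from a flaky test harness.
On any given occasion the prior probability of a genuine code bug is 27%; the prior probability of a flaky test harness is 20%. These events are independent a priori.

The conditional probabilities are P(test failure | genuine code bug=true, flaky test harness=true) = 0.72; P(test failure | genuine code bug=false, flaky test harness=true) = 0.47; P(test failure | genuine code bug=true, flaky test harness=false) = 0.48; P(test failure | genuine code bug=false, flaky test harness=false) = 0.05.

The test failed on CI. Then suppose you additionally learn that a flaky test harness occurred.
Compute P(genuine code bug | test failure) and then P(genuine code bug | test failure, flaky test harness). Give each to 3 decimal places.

Enumerate the 4 (genuine code bug, flaky test harness) configurations and weight by the priors:
  P(test failure) = 0.05×0.73×0.8 + 0.47×0.73×0.2 + 0.48×0.27×0.8 + 0.72×0.27×0.2
        = 0.029200 + 0.068620 + 0.103680 + 0.038880 = 0.240380
Configurations with genuine code bug contribute 0.142560, so
  P(genuine code bug | test failure) = 0.142560 / 0.240380 ≈ 0.593

Now condition on the additional information:
Enumerate both values of genuine code bug and weight by the priors:
  P(test failure | flaky test harness) = 0.47×0.73 + 0.72×0.27
        = 0.343100 + 0.194400 = 0.537500
Configurations with genuine code bug contribute 0.194400, so
  P(genuine code bug | test failure, flaky test harness) = 0.194400 / 0.537500 ≈ 0.362

P(genuine code bug | test failure) ≈ 0.593; P(genuine code bug | test failure, flaky test harness) ≈ 0.362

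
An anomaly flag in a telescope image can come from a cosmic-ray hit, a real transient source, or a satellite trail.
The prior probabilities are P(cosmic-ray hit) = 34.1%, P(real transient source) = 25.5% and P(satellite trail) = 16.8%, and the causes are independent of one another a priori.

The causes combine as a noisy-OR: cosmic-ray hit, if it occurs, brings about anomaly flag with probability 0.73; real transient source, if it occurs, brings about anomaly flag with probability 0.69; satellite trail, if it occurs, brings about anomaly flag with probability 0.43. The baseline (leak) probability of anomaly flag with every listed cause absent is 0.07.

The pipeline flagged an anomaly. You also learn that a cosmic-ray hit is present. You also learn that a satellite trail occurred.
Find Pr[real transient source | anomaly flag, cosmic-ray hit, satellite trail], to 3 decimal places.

Under noisy-OR, P(anomaly flag | causes) = 1 − (1−0.07)·∏(1−qᵢ) over the active causes.
P(anomaly flag | cosmic-ray hit, satellite trail) = 0.856873×0.745 + 0.955631×0.255 = 0.638370 + 0.243686 = 0.882056
Of this, 0.243686 comes from 0.955631×0.255 (the real transient source=true cases).
Hence the posterior is 0.243686/0.882056 ≈ 0.276.

Pr[real transient source | anomaly flag, cosmic-ray hit, satellite trail] ≈ 0.276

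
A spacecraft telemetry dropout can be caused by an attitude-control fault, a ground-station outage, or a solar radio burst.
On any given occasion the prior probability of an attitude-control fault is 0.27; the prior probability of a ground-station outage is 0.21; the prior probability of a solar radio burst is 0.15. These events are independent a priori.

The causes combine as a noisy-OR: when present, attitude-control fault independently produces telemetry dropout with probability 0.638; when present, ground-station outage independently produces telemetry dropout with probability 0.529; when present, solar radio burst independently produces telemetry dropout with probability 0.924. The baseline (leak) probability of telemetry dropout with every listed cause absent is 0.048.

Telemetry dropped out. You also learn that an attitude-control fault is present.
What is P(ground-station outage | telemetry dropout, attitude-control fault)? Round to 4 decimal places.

Under noisy-OR, P(telemetry dropout | causes) = 1 − (1−0.048)·∏(1−qᵢ) over the active causes.
P(telemetry dropout | attitude-control fault) = 0.655376*0.79*0.85 + 0.973809*0.79*0.15 + 0.837682*0.21*0.85 + 0.987664*0.21*0.15 = 0.440085 + 0.115396 + 0.149526 + 0.031111 = 0.736118
Of this, 0.180637 comes from 0.149526 + 0.031111 (the ground-station outage=true cases).
Hence the posterior is 0.180637/0.736118 ≈ 0.2454.

P(ground-station outage | telemetry dropout, attitude-control fault) ≈ 0.2454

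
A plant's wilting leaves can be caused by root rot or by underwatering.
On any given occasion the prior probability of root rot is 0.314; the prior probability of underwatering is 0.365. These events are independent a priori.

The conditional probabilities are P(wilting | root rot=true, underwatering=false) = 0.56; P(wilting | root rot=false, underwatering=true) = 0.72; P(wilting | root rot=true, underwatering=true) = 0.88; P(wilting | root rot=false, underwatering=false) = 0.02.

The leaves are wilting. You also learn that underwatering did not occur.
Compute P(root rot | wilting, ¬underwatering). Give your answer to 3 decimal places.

P(wilting | ¬underwatering) = 0.02·0.686 + 0.56·0.314 = 0.013720 + 0.175840 = 0.189560
Of this, 0.175840 comes from 0.56·0.314 (the root rot=true cases).
So P(root rot | wilting, ¬underwatering) = 0.175840/0.189560 ≈ 0.928.

P(root rot | wilting, ¬underwatering) ≈ 0.928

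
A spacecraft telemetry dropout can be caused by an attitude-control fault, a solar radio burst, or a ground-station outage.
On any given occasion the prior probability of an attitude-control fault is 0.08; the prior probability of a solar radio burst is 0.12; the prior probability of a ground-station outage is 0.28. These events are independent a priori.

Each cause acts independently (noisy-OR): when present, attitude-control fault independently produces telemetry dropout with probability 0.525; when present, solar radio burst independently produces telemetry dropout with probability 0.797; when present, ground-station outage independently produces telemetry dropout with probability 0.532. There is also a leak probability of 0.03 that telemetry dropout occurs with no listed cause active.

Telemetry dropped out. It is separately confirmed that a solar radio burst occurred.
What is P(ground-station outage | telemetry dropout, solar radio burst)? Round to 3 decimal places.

P(ground-station outage | telemetry dropout, solar radio burst) ≈ 0.304

Under noisy-OR, P(telemetry dropout | causes) = 1 − (1−0.03)·∏(1−qᵢ) over the active causes.
Numerator (weight on configurations with ground-station outage): 0.233861 + 0.021419 = 0.255280
Normalizer over all consistent configurations: 0.80309·0.92·0.72 + 0.907846·0.92·0.28 + 0.906468·0.08·0.72 + 0.956227·0.08·0.28 = 0.839460
P(ground-station outage | telemetry dropout, solar radio burst) = 0.255280/0.839460 ≈ 0.304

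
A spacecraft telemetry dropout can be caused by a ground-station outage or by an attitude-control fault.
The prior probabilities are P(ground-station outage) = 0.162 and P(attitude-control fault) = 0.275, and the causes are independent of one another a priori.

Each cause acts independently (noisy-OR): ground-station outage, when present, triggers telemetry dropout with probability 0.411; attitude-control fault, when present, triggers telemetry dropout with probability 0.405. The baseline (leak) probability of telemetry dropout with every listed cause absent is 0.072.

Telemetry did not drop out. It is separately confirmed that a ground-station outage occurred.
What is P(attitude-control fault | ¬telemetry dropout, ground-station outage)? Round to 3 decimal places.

P(attitude-control fault | ¬telemetry dropout, ground-station outage) ≈ 0.184

Under noisy-OR, P(telemetry dropout | causes) = 1 − (1−0.072)·∏(1−qᵢ) over the active causes.
By total probability over both values of attitude-control fault:
  P(¬telemetry dropout | ground-station outage) = 0.546592·0.725 + 0.325222·0.275
        = 0.396279 + 0.089436 = 0.485715
Keeping only the attitude-control fault-present terms gives 0.089436, so
  P(attitude-control fault | ¬telemetry dropout, ground-station outage) = 0.089436 / 0.485715 ≈ 0.184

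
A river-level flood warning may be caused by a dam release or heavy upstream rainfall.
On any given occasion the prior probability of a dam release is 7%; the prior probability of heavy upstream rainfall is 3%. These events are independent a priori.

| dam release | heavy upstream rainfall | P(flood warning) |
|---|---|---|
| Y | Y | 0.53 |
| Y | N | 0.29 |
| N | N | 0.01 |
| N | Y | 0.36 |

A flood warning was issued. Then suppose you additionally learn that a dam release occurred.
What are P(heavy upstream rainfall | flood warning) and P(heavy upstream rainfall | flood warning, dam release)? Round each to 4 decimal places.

P(flood warning) = 0.01·0.93·0.97 + 0.36·0.93·0.03 + 0.29·0.07·0.97 + 0.53·0.07·0.03 = 0.009021 + 0.010044 + 0.019691 + 0.001113 = 0.039869
The heavy upstream rainfall-present share is 0.010044 + 0.001113 = 0.011157.
Hence the posterior is 0.011157/0.039869 ≈ 0.2798.

Now also conditioning on dam release=true:
Enumerate both values of heavy upstream rainfall and weight by the priors:
  P(flood warning | dam release) = 0.29·0.97 + 0.53·0.03
        = 0.281300 + 0.015900 = 0.297200
Configurations with heavy upstream rainfall contribute 0.015900, so
  P(heavy upstream rainfall | flood warning, dam release) = 0.015900 / 0.297200 ≈ 0.0535
— dam release explains away the evidence for heavy upstream rainfall.

P(heavy upstream rainfall | flood warning) ≈ 0.2798; P(heavy upstream rainfall | flood warning, dam release) ≈ 0.0535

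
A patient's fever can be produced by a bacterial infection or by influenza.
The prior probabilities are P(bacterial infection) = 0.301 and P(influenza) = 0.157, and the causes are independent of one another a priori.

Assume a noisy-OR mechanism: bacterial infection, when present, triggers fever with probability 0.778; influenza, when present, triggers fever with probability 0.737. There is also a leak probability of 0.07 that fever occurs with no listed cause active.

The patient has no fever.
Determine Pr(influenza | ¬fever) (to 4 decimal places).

Under noisy-OR, P(fever | causes) = 1 − (1−0.07)·∏(1−qᵢ) over the active causes.
Sum P(¬fever|·) weighted by the priors over the 4 (bacterial infection, influenza) configurations:
  P(¬fever) = 0.93·0.699·0.843 + 0.24459·0.699·0.157 + 0.20646·0.301·0.843 + 0.054299·0.301·0.157
        = 0.548009 + 0.026842 + 0.052388 + 0.002566 = 0.629805
Keeping only the influenza-present terms gives 0.029408, so
  P(influenza | ¬fever) = 0.029408 / 0.629805 ≈ 0.0467

Pr(influenza | ¬fever) ≈ 0.0467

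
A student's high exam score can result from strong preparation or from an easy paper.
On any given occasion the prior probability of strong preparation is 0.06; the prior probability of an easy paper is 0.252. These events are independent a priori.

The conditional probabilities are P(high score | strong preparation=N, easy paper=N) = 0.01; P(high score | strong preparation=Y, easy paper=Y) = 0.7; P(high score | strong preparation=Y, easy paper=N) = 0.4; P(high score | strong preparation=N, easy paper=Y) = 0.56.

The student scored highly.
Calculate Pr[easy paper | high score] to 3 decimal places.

For the numerator, keep only easy paper=true terms: 0.132653 + 0.010584 = 0.143237
The normalizing constant is 0.01·0.94·0.748 + 0.56·0.94·0.252 + 0.4·0.06·0.748 + 0.7·0.06·0.252 = 0.168220
Posterior = 0.143237 / 0.168220 ≈ 0.851

Pr[easy paper | high score] ≈ 0.851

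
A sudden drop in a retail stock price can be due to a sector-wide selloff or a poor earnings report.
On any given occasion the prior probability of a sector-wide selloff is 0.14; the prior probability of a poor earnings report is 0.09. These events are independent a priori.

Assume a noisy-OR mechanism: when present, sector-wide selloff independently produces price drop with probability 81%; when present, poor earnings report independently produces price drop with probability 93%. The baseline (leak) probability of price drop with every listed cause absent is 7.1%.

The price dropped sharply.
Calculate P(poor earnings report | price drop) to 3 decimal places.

Under noisy-OR, P(price drop | causes) = 1 − (1−0.071)·∏(1−qᵢ) over the active causes.
Enumerate the 4 (sector-wide selloff, poor earnings report) configurations and weight by the priors:
  P(price drop) = 0.071·0.86·0.91 + 0.93497·0.86·0.09 + 0.82349·0.14·0.91 + 0.987644·0.14·0.09
        = 0.055565 + 0.072367 + 0.104913 + 0.012444 = 0.245289
Keeping only the poor earnings report-present terms gives 0.084811, so
  P(poor earnings report | price drop) = 0.084811 / 0.245289 ≈ 0.346

P(poor earnings report | price drop) ≈ 0.346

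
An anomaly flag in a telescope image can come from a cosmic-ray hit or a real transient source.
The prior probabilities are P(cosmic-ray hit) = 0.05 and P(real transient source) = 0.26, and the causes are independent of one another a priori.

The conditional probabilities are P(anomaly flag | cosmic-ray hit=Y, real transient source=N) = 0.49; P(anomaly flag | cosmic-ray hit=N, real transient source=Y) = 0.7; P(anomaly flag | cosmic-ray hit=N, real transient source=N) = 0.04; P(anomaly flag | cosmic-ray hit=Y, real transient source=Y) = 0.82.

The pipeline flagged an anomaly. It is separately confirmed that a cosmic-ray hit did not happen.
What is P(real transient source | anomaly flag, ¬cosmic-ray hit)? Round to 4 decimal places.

Numerator (weight on configurations with real transient source): 0.7·0.26 = 0.182000
The normalizing constant is 0.04·0.74 + 0.7·0.26 = 0.211600
Posterior = 0.182000 / 0.211600 ≈ 0.8601

P(real transient source | anomaly flag, ¬cosmic-ray hit) ≈ 0.8601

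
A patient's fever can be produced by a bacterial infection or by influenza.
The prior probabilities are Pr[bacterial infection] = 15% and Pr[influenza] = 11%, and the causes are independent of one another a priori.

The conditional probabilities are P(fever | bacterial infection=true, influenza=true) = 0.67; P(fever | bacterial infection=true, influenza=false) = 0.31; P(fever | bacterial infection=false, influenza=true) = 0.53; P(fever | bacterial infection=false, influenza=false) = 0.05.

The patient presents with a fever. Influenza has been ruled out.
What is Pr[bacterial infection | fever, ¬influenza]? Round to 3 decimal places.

For the numerator, keep only bacterial infection=true terms: 0.31·0.15 = 0.046500
The normalizing constant is 0.05·0.85 + 0.31·0.15 = 0.089000
Posterior = 0.046500 / 0.089000 ≈ 0.522

Pr[bacterial infection | fever, ¬influenza] ≈ 0.522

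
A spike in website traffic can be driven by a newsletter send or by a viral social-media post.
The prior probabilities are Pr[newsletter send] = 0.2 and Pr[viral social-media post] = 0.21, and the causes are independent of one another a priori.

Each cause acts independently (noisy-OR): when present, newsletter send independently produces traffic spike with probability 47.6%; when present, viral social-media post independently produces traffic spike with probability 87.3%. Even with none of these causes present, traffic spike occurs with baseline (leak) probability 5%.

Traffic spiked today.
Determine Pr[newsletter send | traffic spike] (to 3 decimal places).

Pr[newsletter send | traffic spike] ≈ 0.398

Under noisy-OR, P(traffic spike | causes) = 1 − (1−0.05)·∏(1−qᵢ) over the active causes.
P(traffic spike) = 0.05×0.8×0.79 + 0.87935×0.8×0.21 + 0.5022×0.2×0.79 + 0.936779×0.2×0.21 = 0.031600 + 0.147731 + 0.079348 + 0.039345 = 0.298024
Restricting to configurations with newsletter send present: 0.079348 + 0.039345 = 0.118693.
Hence the posterior is 0.118693/0.298024 ≈ 0.398.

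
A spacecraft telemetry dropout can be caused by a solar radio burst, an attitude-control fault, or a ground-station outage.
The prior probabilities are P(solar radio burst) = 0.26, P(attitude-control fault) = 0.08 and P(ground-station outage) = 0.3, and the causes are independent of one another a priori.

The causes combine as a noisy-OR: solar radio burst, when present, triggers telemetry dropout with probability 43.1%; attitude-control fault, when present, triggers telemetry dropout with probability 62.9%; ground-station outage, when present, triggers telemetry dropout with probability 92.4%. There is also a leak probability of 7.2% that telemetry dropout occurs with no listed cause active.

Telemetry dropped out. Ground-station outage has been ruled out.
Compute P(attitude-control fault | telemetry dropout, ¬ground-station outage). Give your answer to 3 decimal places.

Under noisy-OR, P(telemetry dropout | causes) = 1 − (1−0.072)·∏(1−qᵢ) over the active causes.
P(telemetry dropout | ¬ground-station outage) = 0.072*0.74*0.92 + 0.655712*0.74*0.08 + 0.471968*0.26*0.92 + 0.8041*0.26*0.08 = 0.049018 + 0.038818 + 0.112895 + 0.016725 = 0.217456
The attitude-control fault-present share is 0.038818 + 0.016725 = 0.055543.
So P(attitude-control fault | telemetry dropout, ¬ground-station outage) = 0.055543/0.217456 ≈ 0.255.

P(attitude-control fault | telemetry dropout, ¬ground-station outage) ≈ 0.255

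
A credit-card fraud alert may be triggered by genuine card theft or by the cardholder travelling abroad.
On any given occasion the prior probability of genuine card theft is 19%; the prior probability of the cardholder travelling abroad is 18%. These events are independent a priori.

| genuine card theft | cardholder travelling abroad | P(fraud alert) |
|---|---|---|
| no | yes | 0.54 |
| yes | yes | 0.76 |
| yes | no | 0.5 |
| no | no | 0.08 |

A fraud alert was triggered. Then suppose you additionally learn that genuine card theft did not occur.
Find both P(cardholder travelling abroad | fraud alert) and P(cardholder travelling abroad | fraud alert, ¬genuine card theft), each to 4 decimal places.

P(cardholder travelling abroad | fraud alert) ≈ 0.4442; P(cardholder travelling abroad | fraud alert, ¬genuine card theft) ≈ 0.5971

P(fraud alert) = 0.08*0.81*0.82 + 0.54*0.81*0.18 + 0.5*0.19*0.82 + 0.76*0.19*0.18 = 0.053136 + 0.078732 + 0.077900 + 0.025992 = 0.235760
Of this, 0.104724 comes from 0.078732 + 0.025992 (the cardholder travelling abroad=true cases).
So P(cardholder travelling abroad | fraud alert) = 0.104724/0.235760 ≈ 0.4442.

With the extra evidence:
Weight on cardholder travelling abroad=true, given the evidence: 0.54*0.18 = 0.097200
Normalizer over all consistent configurations: 0.08*0.82 + 0.54*0.18 = 0.162800
P(cardholder travelling abroad | fraud alert, ¬genuine card theft) = 0.097200/0.162800 ≈ 0.5971
With genuine card theft excluded, cardholder travelling abroad must carry more of the explanatory weight for the fraud alert.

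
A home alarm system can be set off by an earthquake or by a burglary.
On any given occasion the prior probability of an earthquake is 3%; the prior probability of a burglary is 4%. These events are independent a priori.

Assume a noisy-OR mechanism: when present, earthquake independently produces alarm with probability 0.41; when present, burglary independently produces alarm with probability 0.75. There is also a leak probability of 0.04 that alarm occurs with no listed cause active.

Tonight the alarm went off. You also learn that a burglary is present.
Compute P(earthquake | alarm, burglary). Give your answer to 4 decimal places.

P(earthquake | alarm, burglary) ≈ 0.0338

Under noisy-OR, P(alarm | causes) = 1 − (1−0.04)·∏(1−qᵢ) over the active causes.
Weight on earthquake=true, given the evidence: 0.8584×0.03 = 0.025752
The normalizing constant is 0.76×0.97 + 0.8584×0.03 = 0.762952
Posterior = 0.025752 / 0.762952 ≈ 0.0338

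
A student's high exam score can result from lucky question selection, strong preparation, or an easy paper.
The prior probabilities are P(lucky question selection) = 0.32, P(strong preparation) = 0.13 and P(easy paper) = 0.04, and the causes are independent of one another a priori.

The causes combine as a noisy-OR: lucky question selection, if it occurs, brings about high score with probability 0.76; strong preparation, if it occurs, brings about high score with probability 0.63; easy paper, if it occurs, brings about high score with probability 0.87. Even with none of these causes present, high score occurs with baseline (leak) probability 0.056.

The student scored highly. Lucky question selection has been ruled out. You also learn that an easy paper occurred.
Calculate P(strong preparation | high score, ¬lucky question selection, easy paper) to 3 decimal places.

P(strong preparation | high score, ¬lucky question selection, easy paper) ≈ 0.140

Under noisy-OR, P(high score | causes) = 1 − (1−0.056)·∏(1−qᵢ) over the active causes.
Sum P(high score|·) weighted by the priors over both values of strong preparation:
  P(high score | ¬lucky question selection, easy paper) = 0.87728×0.87 + 0.954594×0.13
        = 0.763234 + 0.124097 = 0.887331
The terms with strong preparation present sum to 0.124097, so
  P(strong preparation | high score, ¬lucky question selection, easy paper) = 0.124097 / 0.887331 ≈ 0.140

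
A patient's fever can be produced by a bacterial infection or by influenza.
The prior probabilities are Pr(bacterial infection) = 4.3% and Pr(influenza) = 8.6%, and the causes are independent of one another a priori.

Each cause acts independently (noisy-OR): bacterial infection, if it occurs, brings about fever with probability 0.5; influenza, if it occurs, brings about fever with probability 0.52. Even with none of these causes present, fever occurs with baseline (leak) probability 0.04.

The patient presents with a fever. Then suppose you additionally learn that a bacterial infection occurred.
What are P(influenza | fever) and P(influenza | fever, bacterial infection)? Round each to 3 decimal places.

Under noisy-OR, P(fever | causes) = 1 − (1−0.04)·∏(1−qᵢ) over the active causes.
By total probability over the 4 (bacterial infection, influenza) configurations:
  P(fever) = 0.04×0.957×0.914 + 0.5392×0.957×0.086 + 0.52×0.043×0.914 + 0.7696×0.043×0.086
        = 0.034988 + 0.044377 + 0.020437 + 0.002846 = 0.102648
Keeping only the influenza-present terms gives 0.047223, so
  P(influenza | fever) = 0.047223 / 0.102648 ≈ 0.460

With the extra evidence:
Sum P(fever|·) weighted by the priors over both values of influenza:
  P(fever | bacterial infection) = 0.52*0.914 + 0.7696*0.086
        = 0.475280 + 0.066186 = 0.541466
Configurations with influenza contribute 0.066186, so
  P(influenza | fever, bacterial infection) = 0.066186 / 0.541466 ≈ 0.122
— bacterial infection explains away the evidence for influenza.

P(influenza | fever) ≈ 0.460; P(influenza | fever, bacterial infection) ≈ 0.122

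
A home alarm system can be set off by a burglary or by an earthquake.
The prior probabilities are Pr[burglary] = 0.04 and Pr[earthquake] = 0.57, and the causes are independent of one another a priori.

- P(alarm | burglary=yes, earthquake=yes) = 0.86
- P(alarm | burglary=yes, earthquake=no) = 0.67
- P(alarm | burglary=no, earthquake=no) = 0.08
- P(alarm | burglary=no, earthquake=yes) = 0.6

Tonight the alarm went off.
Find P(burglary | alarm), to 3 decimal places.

P(burglary | alarm) ≈ 0.079

Enumerate the 4 (burglary, earthquake) configurations and weight by the priors:
  P(alarm) = 0.08·0.96·0.43 + 0.6·0.96·0.57 + 0.67·0.04·0.43 + 0.86·0.04·0.57
        = 0.033024 + 0.328320 + 0.011524 + 0.019608 = 0.392476
The terms with burglary present sum to 0.031132, so
  P(burglary | alarm) = 0.031132 / 0.392476 ≈ 0.079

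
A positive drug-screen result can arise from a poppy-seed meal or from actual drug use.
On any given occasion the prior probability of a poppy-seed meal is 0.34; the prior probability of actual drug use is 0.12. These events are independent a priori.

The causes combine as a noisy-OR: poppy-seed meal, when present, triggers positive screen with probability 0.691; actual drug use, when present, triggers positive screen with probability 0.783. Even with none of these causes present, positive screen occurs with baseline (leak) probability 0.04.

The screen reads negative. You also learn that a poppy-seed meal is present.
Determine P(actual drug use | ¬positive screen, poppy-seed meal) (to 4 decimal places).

Under noisy-OR, P(positive screen | causes) = 1 − (1−0.04)·∏(1−qᵢ) over the active causes.
Weight on actual drug use=true, given the evidence: 0.064371×0.12 = 0.007725
Denominator P(¬positive screen | poppy-seed meal): 0.29664×0.88 + 0.064371×0.12 = 0.268768
Posterior = 0.007725 / 0.268768 ≈ 0.0287

P(actual drug use | ¬positive screen, poppy-seed meal) ≈ 0.0287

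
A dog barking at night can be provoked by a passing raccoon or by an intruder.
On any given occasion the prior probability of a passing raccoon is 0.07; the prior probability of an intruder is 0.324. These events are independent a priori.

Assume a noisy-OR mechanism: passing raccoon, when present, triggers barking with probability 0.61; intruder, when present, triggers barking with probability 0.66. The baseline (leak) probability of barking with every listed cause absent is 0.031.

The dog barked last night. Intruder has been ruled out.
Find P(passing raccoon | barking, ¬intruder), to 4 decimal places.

Under noisy-OR, P(barking | causes) = 1 − (1−0.031)·∏(1−qᵢ) over the active causes.
P(barking | ¬intruder) = 0.031·0.93 + 0.62209·0.07 = 0.028830 + 0.043546 = 0.072376
Of this, 0.043546 comes from 0.62209·0.07 (the passing raccoon=true cases).
P(passing raccoon | barking, ¬intruder) = 0.043546 / 0.072376 ≈ 0.6017

P(passing raccoon | barking, ¬intruder) ≈ 0.6017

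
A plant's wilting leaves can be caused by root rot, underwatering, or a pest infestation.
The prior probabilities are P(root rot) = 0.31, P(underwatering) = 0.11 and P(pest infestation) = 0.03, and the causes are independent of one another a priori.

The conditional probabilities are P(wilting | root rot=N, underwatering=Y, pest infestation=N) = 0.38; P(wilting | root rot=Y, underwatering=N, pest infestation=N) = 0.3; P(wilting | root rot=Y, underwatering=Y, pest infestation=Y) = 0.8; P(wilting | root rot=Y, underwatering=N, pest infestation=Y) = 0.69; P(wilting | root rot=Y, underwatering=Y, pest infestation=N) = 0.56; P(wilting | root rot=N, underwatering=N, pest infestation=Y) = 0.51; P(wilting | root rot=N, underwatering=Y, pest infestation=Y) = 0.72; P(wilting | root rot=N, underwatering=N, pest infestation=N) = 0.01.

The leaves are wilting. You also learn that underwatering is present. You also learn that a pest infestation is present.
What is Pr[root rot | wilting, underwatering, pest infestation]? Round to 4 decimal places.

For the numerator, keep only root rot=true terms: 0.8*0.31 = 0.248000
The normalizing constant is 0.72*0.69 + 0.8*0.31 = 0.744800
P(root rot | wilting, underwatering, pest infestation) = 0.248000/0.744800 ≈ 0.3330

Pr[root rot | wilting, underwatering, pest infestation] ≈ 0.3330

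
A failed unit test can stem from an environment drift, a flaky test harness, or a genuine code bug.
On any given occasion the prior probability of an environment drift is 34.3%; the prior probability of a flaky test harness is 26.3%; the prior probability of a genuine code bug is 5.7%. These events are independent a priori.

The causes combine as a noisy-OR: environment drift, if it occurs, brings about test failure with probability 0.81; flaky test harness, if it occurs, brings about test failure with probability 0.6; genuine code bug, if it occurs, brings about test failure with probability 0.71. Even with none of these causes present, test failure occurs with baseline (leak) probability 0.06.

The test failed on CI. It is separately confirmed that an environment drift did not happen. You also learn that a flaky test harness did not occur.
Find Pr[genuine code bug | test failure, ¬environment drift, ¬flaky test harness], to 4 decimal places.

Pr[genuine code bug | test failure, ¬environment drift, ¬flaky test harness] ≈ 0.4229

Under noisy-OR, P(test failure | causes) = 1 − (1−0.06)·∏(1−qᵢ) over the active causes.
Enumerate both values of genuine code bug and weight by the priors:
  P(test failure | ¬environment drift, ¬flaky test harness) = 0.06*0.943 + 0.7274*0.057
        = 0.056580 + 0.041462 = 0.098042
Configurations with genuine code bug contribute 0.041462, so
  P(genuine code bug | test failure, ¬environment drift, ¬flaky test harness) = 0.041462 / 0.098042 ≈ 0.4229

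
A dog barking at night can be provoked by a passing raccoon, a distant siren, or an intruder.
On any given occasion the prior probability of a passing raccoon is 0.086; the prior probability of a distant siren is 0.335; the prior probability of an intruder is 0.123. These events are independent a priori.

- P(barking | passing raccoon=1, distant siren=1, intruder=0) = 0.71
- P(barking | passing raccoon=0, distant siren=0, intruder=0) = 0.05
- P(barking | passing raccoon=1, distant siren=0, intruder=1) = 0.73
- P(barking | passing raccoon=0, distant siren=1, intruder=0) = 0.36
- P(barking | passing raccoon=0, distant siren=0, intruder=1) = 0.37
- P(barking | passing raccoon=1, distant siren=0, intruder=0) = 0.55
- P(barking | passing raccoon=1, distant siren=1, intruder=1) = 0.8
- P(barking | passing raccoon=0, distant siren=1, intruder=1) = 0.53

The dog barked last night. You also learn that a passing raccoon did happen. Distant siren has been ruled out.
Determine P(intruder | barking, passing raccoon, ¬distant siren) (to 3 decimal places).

P(intruder | barking, passing raccoon, ¬distant siren) ≈ 0.157

Weight on intruder=true, given the evidence: 0.73*0.123 = 0.089790
The normalizing constant is 0.55*0.877 + 0.73*0.123 = 0.572140
P(intruder | barking, passing raccoon, ¬distant siren) = 0.089790/0.572140 ≈ 0.157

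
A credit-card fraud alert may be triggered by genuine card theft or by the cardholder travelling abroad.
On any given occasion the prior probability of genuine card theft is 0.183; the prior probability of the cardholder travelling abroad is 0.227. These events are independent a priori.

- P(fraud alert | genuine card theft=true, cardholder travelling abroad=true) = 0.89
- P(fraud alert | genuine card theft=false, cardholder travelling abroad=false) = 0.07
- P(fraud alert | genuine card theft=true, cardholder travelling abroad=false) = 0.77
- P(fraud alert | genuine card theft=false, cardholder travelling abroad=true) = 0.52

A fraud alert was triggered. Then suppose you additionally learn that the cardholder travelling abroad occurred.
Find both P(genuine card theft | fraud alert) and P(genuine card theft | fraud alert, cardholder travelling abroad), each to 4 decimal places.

P(fraud alert) = 0.07×0.817×0.773 + 0.52×0.817×0.227 + 0.77×0.183×0.773 + 0.89×0.183×0.227 = 0.044208 + 0.096439 + 0.108923 + 0.036971 = 0.286541
Restricting to configurations with genuine card theft present: 0.108923 + 0.036971 = 0.145894.
So P(genuine card theft | fraud alert) = 0.145894/0.286541 ≈ 0.5092.

Now also conditioning on cardholder travelling abroad=true:
Enumerate both values of genuine card theft and weight by the priors:
  P(fraud alert | cardholder travelling abroad) = 0.52×0.817 + 0.89×0.183
        = 0.424840 + 0.162870 = 0.587710
The terms with genuine card theft present sum to 0.162870, so
  P(genuine card theft | fraud alert, cardholder travelling abroad) = 0.162870 / 0.587710 ≈ 0.2771
This is intercausal reasoning (explaining away): once cardholder travelling abroad accounts for the fraud alert, genuine card theft becomes less likely.

P(genuine card theft | fraud alert) ≈ 0.5092; P(genuine card theft | fraud alert, cardholder travelling abroad) ≈ 0.2771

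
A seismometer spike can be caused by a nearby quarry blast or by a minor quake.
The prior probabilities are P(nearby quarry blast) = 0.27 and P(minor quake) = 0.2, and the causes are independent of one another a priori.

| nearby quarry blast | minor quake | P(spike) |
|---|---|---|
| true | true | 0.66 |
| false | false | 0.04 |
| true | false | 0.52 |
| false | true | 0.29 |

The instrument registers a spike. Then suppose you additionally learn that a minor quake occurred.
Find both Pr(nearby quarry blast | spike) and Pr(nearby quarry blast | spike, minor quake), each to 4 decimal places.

By total probability over the 4 (nearby quarry blast, minor quake) configurations:
  P(spike) = 0.04×0.73×0.8 + 0.29×0.73×0.2 + 0.52×0.27×0.8 + 0.66×0.27×0.2
        = 0.023360 + 0.042340 + 0.112320 + 0.035640 = 0.213660
The terms with nearby quarry blast present sum to 0.147960, so
  P(nearby quarry blast | spike) = 0.147960 / 0.213660 ≈ 0.6925

Now condition on the additional information:
P(spike | minor quake) = 0.29*0.73 + 0.66*0.27 = 0.211700 + 0.178200 = 0.389900
The nearby quarry blast-present share is 0.66*0.27 = 0.178200.
So P(nearby quarry blast | spike, minor quake) = 0.178200/0.389900 ≈ 0.4570.

Pr(nearby quarry blast | spike) ≈ 0.6925; Pr(nearby quarry blast | spike, minor quake) ≈ 0.4570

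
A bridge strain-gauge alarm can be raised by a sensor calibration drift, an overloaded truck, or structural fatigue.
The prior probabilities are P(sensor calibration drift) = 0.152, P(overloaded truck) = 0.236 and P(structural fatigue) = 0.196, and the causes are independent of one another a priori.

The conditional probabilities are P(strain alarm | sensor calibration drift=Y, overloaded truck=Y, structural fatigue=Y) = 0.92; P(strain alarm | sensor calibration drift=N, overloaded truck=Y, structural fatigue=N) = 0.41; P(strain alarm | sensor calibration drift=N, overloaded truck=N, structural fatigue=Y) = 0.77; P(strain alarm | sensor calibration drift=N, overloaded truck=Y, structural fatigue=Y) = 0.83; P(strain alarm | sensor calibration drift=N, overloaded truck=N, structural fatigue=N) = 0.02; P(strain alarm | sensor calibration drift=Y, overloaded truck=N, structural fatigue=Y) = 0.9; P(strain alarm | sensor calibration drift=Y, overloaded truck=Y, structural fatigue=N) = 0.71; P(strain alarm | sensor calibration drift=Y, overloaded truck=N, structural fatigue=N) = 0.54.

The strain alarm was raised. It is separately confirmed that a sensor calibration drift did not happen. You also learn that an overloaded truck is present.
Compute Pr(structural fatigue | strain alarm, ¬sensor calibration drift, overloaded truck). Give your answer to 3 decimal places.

P(strain alarm | ¬sensor calibration drift, overloaded truck) = 0.41·0.804 + 0.83·0.196 = 0.329640 + 0.162680 = 0.492320
The structural fatigue-present share is 0.83·0.196 = 0.162680.
Hence the posterior is 0.162680/0.492320 ≈ 0.330.

Pr(structural fatigue | strain alarm, ¬sensor calibration drift, overloaded truck) ≈ 0.330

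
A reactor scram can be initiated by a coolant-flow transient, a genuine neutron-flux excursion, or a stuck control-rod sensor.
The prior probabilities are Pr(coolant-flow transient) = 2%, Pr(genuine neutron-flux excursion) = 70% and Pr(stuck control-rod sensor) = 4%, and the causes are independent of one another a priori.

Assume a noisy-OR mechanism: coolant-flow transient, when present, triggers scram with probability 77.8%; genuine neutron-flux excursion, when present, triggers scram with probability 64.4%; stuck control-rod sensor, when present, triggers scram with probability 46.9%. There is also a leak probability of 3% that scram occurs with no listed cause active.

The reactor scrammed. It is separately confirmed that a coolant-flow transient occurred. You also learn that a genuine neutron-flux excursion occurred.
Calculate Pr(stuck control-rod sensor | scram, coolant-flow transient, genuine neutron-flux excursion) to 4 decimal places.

Pr(stuck control-rod sensor | scram, coolant-flow transient, genuine neutron-flux excursion) ≈ 0.0415

Under noisy-OR, P(scram | causes) = 1 − (1−0.03)·∏(1−qᵢ) over the active causes.
Numerator (weight on configurations with stuck control-rod sensor): 0.959293·0.04 = 0.038372
Normalizer over all consistent configurations: 0.923339·0.96 + 0.959293·0.04 = 0.924777
P(stuck control-rod sensor | scram, coolant-flow transient, genuine neutron-flux excursion) = 0.038372/0.924777 ≈ 0.0415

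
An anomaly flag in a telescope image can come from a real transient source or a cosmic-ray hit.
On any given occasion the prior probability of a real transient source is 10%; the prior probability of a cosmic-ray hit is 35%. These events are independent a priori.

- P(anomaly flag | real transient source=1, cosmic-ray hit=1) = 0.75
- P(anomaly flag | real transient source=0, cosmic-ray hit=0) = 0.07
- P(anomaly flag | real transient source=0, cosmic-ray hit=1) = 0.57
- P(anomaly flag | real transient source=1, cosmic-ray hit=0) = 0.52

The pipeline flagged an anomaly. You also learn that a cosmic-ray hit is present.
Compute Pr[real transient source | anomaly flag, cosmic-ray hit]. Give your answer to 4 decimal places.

Pr[real transient source | anomaly flag, cosmic-ray hit] ≈ 0.1276

For the numerator, keep only real transient source=true terms: 0.75*0.1 = 0.075000
Normalizer over all consistent configurations: 0.57*0.9 + 0.75*0.1 = 0.588000
P(real transient source | anomaly flag, cosmic-ray hit) = 0.075000/0.588000 ≈ 0.1276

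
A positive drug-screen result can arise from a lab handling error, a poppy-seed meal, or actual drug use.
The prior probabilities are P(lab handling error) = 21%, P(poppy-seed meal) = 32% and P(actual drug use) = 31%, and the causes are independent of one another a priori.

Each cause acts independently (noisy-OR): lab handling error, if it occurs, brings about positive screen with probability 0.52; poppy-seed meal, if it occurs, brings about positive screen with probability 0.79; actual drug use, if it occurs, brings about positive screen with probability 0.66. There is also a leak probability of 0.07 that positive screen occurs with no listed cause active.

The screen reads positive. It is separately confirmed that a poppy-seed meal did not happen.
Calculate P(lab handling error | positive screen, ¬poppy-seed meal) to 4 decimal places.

P(lab handling error | positive screen, ¬poppy-seed meal) ≈ 0.3971

Under noisy-OR, P(positive screen | causes) = 1 − (1−0.07)·∏(1−qᵢ) over the active causes.
P(positive screen | ¬poppy-seed meal) = 0.07*0.79*0.69 + 0.6838*0.79*0.31 + 0.5536*0.21*0.69 + 0.848224*0.21*0.31 = 0.038157 + 0.167463 + 0.080217 + 0.055219 = 0.341056
The lab handling error-present share is 0.080217 + 0.055219 = 0.135436.
P(lab handling error | positive screen, ¬poppy-seed meal) = 0.135436 / 0.341056 ≈ 0.3971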